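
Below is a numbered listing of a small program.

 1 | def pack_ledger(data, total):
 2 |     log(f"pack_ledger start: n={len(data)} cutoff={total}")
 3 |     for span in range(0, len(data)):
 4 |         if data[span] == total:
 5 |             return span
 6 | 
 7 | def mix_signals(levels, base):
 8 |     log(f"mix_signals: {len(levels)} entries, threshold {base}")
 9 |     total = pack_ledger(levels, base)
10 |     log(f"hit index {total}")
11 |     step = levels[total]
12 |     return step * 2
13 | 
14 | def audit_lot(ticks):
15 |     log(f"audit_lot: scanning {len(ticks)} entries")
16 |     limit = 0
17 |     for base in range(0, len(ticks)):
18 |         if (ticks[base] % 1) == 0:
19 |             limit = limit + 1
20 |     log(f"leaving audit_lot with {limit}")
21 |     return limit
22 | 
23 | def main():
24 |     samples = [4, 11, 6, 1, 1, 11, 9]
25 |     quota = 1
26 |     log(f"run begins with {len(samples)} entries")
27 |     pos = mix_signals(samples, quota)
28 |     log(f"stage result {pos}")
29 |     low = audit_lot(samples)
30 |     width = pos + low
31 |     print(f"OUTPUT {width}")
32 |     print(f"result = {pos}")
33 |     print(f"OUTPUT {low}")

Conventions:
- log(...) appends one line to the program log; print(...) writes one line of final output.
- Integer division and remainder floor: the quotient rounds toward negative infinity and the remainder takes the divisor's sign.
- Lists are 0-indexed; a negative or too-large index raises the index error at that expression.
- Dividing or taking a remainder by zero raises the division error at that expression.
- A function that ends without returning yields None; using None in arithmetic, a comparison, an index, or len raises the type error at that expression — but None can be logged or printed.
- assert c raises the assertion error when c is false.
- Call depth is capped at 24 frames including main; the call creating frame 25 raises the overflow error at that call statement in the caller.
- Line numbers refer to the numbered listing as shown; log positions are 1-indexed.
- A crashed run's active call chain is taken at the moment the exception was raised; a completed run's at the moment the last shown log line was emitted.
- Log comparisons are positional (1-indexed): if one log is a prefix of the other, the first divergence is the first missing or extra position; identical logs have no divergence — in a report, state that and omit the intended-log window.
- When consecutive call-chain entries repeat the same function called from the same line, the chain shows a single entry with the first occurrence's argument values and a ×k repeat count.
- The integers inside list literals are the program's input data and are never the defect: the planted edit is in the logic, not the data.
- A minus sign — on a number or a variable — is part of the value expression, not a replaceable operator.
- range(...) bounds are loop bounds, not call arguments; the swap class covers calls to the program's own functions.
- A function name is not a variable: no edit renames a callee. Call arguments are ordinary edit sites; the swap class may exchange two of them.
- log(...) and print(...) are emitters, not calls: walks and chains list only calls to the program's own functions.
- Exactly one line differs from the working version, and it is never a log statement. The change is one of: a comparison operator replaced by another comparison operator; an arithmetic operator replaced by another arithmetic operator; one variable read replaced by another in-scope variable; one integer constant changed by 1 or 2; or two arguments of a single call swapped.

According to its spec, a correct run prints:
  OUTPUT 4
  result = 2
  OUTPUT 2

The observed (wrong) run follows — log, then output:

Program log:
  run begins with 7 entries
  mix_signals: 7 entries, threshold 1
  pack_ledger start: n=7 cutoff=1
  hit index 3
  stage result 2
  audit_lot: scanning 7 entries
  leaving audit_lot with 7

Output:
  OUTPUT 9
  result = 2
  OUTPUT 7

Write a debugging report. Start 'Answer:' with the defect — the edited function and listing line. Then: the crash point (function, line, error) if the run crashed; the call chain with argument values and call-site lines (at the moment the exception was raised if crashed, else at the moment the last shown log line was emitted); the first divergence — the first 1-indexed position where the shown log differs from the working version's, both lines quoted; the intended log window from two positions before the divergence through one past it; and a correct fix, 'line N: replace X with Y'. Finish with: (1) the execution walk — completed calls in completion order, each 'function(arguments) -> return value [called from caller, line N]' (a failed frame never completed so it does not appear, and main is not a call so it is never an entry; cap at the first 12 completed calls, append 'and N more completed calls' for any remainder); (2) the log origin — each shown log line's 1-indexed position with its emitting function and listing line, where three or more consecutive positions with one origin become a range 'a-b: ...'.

Answer: the defect is in audit_lot at line 18.
Key observation: Position 7 is the first bad log line: 'leaving audit_lot with 7' should read 'leaving audit_lot with 2'.
Call chain: main -> audit_lot([4, 11, 6, 1, 1, 11, 9]) (called at line 29).
First divergence: position 7 — shown 'leaving audit_lot with 7', intended 'leaving audit_lot with 2'.
Intended log window:
  5: stage result 2
  6: audit_lot: scanning 7 entries
  7: leaving audit_lot with 2
Execution walk:
  pack_ledger([4, 11, 6, 1, 1, 11, 9], 1) -> 3  [called from mix_signals, line 9]
  mix_signals([4, 11, 6, 1, 1, 11, 9], 1) -> 2  [called from main, line 27]
  audit_lot([4, 11, 6, 1, 1, 11, 9]) -> 7  [called from main, line 29]
Log origins:
  1 — main, line 26
  2 — mix_signals, line 8
  3 — pack_ledger, line 2
  4 — mix_signals, line 10
  5 — main, line 28
  6 — audit_lot, line 15
  7 — audit_lot, line 20
A correct fix: line 18: replace `1` with `2`.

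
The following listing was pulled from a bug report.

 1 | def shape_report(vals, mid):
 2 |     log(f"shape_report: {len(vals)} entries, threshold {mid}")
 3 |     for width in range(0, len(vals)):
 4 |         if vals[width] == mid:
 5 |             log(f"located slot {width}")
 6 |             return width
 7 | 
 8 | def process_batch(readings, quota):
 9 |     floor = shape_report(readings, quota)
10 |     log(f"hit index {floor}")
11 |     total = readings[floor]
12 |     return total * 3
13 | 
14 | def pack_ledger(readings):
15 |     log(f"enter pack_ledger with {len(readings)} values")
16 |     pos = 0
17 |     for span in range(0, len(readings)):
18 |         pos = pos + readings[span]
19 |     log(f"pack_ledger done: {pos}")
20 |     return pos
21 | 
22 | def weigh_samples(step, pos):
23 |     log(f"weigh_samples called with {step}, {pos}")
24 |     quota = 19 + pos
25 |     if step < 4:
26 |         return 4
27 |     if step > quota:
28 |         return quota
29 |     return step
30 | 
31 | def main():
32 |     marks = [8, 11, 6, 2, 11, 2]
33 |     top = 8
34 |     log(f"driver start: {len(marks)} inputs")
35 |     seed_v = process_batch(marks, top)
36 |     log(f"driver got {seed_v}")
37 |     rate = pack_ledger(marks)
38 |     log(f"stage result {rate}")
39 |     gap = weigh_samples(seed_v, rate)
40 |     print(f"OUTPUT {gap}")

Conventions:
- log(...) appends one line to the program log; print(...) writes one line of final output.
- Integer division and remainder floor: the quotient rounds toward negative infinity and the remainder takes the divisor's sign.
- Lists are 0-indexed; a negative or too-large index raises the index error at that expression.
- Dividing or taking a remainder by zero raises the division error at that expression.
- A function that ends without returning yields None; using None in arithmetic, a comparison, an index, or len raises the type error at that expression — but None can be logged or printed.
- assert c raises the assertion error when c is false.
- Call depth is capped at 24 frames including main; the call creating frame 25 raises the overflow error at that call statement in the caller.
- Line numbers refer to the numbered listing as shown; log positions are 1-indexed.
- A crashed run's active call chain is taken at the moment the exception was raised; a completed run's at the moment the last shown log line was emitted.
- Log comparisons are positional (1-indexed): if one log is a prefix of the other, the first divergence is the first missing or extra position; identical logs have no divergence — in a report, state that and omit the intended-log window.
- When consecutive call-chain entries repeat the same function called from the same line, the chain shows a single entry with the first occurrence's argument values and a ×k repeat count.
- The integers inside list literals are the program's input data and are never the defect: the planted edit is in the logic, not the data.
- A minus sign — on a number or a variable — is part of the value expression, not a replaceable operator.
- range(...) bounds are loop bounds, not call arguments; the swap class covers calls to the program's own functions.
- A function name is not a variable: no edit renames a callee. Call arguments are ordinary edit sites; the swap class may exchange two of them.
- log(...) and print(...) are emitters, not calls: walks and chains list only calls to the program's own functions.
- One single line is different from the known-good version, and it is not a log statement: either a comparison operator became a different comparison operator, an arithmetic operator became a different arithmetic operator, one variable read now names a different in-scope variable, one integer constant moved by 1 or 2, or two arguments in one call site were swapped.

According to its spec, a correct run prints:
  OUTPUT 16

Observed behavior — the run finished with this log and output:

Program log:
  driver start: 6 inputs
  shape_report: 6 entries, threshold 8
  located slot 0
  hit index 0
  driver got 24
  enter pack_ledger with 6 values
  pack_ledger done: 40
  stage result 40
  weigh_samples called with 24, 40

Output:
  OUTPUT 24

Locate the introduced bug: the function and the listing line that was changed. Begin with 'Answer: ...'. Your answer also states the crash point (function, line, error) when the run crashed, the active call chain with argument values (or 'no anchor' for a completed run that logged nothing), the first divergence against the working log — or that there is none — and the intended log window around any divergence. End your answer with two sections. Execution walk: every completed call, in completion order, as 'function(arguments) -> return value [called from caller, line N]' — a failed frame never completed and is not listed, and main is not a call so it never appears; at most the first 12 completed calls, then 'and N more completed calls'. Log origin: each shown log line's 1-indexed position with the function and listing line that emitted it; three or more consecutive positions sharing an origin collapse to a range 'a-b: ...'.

Answer: the defect is in process_batch at line 12.
The tell: At log position 5 the runs split — shown 'driver got 24', but the working version logs 'driver got 16'.
Call chain: main -> weigh_samples(24, 40) (called at line 39).
First divergence: at position 5 the run shows 'driver got 24' where the working version logs 'driver got 16'.
Intended log window:
  3: located slot 0
  4: hit index 0
  5: driver got 16
  6: enter pack_ledger with 6 values
Execution walk:
  shape_report([8, 11, 6, 2, 11, 2], 8) -> 0  [called from process_batch, line 9]
  process_batch([8, 11, 6, 2, 11, 2], 8) -> 24  [called from main, line 35]
  pack_ledger([8, 11, 6, 2, 11, 2]) -> 40  [called from main, line 37]
  weigh_samples(24, 40) -> 24  [called from main, line 39]
Log line origins:
  1 — main, line 34
  2 — shape_report, line 2
  3 — shape_report, line 5
  4 — process_batch, line 10
  5 — main, line 36
  6 — pack_ledger, line 15
  7 — pack_ledger, line 19
  8 — main, line 38
  9 — weigh_samples, line 23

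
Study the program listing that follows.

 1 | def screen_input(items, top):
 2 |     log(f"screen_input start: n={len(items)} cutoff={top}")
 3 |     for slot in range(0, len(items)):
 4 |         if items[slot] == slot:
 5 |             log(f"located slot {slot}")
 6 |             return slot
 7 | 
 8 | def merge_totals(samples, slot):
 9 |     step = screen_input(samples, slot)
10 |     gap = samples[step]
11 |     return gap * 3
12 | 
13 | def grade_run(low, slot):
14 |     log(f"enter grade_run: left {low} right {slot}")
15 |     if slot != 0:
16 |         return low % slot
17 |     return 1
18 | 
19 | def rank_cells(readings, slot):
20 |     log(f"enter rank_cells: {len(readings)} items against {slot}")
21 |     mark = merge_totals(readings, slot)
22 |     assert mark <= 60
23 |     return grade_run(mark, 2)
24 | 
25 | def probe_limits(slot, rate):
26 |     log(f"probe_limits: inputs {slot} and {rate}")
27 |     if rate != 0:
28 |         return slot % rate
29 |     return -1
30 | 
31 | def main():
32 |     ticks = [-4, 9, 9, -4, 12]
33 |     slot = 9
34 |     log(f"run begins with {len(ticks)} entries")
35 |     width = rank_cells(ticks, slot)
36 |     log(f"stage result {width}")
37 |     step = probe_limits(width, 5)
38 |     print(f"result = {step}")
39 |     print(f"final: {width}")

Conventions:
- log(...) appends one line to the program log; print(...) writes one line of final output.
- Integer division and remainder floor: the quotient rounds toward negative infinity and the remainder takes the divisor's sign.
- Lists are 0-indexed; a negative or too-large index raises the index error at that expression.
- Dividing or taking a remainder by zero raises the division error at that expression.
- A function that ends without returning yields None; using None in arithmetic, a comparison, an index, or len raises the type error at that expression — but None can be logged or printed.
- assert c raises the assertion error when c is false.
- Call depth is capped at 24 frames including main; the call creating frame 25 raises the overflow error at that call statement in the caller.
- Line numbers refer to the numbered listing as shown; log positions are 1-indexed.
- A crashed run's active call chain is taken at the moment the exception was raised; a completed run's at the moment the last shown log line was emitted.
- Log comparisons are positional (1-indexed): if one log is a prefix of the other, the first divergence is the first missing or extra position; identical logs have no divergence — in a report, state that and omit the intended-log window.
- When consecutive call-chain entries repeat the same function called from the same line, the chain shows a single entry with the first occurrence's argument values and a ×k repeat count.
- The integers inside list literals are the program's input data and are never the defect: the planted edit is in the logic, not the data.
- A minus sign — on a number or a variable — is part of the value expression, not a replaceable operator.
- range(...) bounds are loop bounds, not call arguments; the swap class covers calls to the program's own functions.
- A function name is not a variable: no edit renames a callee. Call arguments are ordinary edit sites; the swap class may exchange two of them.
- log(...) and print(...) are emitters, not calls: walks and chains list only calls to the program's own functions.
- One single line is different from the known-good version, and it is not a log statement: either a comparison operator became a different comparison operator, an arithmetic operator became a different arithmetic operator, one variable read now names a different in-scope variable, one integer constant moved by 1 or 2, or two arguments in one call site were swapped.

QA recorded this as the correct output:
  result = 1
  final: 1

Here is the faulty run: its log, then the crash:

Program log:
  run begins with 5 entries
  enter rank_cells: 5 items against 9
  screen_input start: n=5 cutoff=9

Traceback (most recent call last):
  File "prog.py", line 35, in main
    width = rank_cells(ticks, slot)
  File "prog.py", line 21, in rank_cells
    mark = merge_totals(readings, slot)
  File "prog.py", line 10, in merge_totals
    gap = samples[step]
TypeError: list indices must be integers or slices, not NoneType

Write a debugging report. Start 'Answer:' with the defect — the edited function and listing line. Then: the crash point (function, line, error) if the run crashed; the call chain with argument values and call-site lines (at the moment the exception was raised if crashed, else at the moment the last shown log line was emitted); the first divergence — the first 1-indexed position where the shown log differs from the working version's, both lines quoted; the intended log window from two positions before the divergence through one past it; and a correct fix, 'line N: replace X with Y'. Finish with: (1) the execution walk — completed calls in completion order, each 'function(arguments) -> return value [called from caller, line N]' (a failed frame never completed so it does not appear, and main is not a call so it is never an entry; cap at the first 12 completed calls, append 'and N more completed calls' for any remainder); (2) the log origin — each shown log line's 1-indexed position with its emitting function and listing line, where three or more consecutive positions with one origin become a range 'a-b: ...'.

Answer: the defect is in screen_input at line 4.
The tell: After 3 matching log lines the faulty run goes silent, while the working version continues with 'located slot 1'.
Crash: merge_totals, line 10, TypeError.
Call chain: main -> rank_cells([-4, 9, 9, -4, 12], 9) (called at line 35) -> merge_totals([-4, 9, 9, -4, 12], 9) (called at line 21).
First divergence: position 4 (shown log ended at 3 lines; the working version continues: 'located slot 1').
Intended log window:
  2: enter rank_cells: 5 items against 9
  3: screen_input start: n=5 cutoff=9
  4: located slot 1
  5: enter grade_run: left 27 right 2
Execution walk:
  screen_input([-4, 9, 9, -4, 12], 9) -> None  [called from merge_totals, line 9]
Log origin:
  1: from main, line 34
  2: from rank_cells, line 20
  3: from screen_input, line 2
A correct fix: line 4: replace `items[slot] == slot` with `items[slot] == top`.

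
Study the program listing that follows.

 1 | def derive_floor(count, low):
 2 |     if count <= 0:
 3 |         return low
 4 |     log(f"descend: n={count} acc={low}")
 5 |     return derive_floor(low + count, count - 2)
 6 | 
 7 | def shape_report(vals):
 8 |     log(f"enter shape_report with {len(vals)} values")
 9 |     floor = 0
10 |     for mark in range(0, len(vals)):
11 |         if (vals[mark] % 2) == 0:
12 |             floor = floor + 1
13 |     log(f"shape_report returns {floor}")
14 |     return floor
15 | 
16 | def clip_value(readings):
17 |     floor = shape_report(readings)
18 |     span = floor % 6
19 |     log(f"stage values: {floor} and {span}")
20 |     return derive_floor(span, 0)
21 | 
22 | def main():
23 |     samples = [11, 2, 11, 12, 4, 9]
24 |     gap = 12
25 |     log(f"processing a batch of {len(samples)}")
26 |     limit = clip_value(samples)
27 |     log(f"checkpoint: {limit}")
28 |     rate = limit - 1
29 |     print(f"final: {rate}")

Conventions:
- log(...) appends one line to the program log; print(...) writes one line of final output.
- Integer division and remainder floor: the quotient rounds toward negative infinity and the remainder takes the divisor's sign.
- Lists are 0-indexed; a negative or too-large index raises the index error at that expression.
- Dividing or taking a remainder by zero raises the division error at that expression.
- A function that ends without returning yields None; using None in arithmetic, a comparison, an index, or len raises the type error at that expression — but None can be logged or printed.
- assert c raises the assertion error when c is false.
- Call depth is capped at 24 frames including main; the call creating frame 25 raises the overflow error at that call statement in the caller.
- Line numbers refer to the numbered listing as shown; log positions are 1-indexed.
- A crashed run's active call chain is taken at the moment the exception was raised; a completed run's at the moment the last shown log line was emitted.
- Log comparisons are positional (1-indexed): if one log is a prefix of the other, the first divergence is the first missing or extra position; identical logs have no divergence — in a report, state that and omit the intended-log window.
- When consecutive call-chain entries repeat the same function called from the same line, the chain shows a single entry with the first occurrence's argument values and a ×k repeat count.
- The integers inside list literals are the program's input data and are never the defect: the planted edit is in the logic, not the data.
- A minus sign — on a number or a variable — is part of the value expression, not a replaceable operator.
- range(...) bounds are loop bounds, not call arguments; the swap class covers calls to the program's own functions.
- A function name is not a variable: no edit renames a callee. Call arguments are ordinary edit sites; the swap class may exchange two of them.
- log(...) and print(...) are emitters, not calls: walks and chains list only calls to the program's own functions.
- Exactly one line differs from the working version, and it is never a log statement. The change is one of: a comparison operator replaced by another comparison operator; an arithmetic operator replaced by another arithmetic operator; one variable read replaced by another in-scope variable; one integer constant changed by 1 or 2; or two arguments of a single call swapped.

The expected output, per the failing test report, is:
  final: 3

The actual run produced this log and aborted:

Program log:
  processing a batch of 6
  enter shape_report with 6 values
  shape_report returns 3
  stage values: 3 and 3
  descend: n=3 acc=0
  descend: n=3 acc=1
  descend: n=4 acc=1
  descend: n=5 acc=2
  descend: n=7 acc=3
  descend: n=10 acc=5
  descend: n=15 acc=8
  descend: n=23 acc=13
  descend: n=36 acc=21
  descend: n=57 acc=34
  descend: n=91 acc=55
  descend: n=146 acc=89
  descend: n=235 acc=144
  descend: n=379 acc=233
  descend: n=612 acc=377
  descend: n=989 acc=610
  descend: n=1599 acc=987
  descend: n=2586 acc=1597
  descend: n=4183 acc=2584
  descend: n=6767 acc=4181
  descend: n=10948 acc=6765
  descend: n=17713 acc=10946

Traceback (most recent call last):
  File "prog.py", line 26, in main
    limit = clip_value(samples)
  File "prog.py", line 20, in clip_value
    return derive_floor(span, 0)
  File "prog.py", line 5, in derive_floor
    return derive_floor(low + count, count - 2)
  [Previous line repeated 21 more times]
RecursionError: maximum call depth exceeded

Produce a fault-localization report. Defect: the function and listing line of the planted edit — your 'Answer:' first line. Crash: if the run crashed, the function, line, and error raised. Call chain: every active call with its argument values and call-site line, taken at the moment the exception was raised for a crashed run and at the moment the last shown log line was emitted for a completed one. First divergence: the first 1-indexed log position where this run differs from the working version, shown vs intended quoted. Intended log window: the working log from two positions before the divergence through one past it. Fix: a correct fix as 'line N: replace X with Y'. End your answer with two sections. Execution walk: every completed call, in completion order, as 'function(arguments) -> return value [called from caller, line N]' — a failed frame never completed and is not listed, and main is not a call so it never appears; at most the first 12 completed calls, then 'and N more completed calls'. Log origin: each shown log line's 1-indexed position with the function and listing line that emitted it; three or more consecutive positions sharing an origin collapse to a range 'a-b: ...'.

Answer: the defect is in derive_floor at line 5.
The tell: The earliest visible damage is log position 6 — 'descend: n=3 acc=1' rather than the intended 'descend: n=1 acc=3'.
Crash: derive_floor, line 5, RecursionError.
Call chain: main -> clip_value([11, 2, 11, 12, 4, 9]) (called at line 26) -> derive_floor(3, 0) (called at line 20) -> derive_floor(3, 1) (called at line 5) ×21.
First divergence: position 6 — shown 'descend: n=3 acc=1', intended 'descend: n=1 acc=3'.
Intended log window:
  4: stage values: 3 and 3
  5: descend: n=3 acc=0
  6: descend: n=1 acc=3
  7: checkpoint: 4
Execution walk:
  shape_report([11, 2, 11, 12, 4, 9]) -> 3  [called from clip_value, line 17]
Origin of each log line:
  1 — main, line 25
  2 — shape_report, line 8
  3 — shape_report, line 13
  4 — clip_value, line 19
  5-26 — derive_floor, line 4
A correct fix: line 5: replace `derive_floor(low + count, count - 2)` with `derive_floor(count - 2, low + count)`.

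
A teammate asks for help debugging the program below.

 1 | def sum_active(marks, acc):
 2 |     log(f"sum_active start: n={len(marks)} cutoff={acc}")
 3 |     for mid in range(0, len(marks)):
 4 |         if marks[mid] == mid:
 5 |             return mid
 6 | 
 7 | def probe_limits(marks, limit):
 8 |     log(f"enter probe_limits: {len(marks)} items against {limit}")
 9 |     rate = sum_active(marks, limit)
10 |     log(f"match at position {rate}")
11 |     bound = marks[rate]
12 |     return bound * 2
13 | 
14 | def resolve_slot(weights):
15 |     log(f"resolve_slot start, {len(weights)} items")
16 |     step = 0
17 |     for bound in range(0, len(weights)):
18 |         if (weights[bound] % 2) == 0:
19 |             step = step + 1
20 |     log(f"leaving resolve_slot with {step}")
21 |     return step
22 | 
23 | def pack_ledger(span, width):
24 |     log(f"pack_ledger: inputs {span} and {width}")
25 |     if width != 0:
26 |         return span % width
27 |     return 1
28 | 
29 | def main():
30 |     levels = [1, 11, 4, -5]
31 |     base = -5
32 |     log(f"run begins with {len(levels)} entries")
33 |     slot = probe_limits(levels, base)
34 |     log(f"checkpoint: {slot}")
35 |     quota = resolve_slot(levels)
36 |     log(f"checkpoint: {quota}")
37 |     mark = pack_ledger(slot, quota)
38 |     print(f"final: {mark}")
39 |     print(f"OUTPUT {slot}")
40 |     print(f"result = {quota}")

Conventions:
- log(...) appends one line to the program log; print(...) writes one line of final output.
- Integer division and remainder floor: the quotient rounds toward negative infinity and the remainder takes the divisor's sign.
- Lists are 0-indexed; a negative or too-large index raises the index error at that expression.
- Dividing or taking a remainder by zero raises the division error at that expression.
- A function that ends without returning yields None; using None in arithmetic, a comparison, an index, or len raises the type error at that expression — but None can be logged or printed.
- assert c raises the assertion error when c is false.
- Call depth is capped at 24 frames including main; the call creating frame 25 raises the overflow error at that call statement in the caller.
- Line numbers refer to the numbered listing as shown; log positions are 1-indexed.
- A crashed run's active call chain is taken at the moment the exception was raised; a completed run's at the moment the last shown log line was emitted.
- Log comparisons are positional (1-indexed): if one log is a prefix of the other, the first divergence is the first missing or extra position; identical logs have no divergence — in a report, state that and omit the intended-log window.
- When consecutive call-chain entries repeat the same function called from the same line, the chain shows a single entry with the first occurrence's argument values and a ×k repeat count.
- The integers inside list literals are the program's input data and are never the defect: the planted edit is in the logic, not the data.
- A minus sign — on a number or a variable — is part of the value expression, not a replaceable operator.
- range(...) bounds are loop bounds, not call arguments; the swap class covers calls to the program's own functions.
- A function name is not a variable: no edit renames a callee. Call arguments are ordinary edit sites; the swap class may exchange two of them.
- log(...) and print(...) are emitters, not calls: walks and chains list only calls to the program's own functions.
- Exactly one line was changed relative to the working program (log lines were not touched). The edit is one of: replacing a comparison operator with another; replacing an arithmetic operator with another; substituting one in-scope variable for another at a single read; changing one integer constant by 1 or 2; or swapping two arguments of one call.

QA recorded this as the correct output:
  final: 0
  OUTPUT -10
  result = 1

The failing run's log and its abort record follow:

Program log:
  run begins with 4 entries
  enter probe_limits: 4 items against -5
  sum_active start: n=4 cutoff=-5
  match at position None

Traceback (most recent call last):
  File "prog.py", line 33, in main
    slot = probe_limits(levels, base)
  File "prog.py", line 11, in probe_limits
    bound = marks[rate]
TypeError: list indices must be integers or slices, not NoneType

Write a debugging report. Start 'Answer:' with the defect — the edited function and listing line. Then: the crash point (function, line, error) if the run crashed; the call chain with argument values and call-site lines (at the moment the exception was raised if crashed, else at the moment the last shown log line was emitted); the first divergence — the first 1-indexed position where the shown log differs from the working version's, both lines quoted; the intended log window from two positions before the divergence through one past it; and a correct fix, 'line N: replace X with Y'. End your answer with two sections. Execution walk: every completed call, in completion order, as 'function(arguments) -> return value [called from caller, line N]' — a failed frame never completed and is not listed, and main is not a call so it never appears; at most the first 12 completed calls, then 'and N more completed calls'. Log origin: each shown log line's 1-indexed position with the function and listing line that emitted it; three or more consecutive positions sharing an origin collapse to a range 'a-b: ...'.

Answer: the defect is in sum_active at line 4.
The tell: The log first diverges at position 4: the faulty run prints 'match at position None' where the working version prints 'match at position 3'.
Crash: probe_limits, line 11, TypeError.
Call chain: main -> probe_limits([1, 11, 4, -5], -5) (called at line 33).
First divergence: position 4 — the shown line 'match at position None' should read 'match at position 3'.
Intended log window:
  2: enter probe_limits: 4 items against -5
  3: sum_active start: n=4 cutoff=-5
  4: match at position 3
  5: checkpoint: -10
Execution walk:
  sum_active([1, 11, 4, -5], -5) -> None  [called from probe_limits, line 9]
Origin of each log line:
  1 — main, line 32
  2 — probe_limits, line 8
  3 — sum_active, line 2
  4 — probe_limits, line 10
A correct fix: line 4: replace `marks[mid] == mid` with `marks[mid] == acc`.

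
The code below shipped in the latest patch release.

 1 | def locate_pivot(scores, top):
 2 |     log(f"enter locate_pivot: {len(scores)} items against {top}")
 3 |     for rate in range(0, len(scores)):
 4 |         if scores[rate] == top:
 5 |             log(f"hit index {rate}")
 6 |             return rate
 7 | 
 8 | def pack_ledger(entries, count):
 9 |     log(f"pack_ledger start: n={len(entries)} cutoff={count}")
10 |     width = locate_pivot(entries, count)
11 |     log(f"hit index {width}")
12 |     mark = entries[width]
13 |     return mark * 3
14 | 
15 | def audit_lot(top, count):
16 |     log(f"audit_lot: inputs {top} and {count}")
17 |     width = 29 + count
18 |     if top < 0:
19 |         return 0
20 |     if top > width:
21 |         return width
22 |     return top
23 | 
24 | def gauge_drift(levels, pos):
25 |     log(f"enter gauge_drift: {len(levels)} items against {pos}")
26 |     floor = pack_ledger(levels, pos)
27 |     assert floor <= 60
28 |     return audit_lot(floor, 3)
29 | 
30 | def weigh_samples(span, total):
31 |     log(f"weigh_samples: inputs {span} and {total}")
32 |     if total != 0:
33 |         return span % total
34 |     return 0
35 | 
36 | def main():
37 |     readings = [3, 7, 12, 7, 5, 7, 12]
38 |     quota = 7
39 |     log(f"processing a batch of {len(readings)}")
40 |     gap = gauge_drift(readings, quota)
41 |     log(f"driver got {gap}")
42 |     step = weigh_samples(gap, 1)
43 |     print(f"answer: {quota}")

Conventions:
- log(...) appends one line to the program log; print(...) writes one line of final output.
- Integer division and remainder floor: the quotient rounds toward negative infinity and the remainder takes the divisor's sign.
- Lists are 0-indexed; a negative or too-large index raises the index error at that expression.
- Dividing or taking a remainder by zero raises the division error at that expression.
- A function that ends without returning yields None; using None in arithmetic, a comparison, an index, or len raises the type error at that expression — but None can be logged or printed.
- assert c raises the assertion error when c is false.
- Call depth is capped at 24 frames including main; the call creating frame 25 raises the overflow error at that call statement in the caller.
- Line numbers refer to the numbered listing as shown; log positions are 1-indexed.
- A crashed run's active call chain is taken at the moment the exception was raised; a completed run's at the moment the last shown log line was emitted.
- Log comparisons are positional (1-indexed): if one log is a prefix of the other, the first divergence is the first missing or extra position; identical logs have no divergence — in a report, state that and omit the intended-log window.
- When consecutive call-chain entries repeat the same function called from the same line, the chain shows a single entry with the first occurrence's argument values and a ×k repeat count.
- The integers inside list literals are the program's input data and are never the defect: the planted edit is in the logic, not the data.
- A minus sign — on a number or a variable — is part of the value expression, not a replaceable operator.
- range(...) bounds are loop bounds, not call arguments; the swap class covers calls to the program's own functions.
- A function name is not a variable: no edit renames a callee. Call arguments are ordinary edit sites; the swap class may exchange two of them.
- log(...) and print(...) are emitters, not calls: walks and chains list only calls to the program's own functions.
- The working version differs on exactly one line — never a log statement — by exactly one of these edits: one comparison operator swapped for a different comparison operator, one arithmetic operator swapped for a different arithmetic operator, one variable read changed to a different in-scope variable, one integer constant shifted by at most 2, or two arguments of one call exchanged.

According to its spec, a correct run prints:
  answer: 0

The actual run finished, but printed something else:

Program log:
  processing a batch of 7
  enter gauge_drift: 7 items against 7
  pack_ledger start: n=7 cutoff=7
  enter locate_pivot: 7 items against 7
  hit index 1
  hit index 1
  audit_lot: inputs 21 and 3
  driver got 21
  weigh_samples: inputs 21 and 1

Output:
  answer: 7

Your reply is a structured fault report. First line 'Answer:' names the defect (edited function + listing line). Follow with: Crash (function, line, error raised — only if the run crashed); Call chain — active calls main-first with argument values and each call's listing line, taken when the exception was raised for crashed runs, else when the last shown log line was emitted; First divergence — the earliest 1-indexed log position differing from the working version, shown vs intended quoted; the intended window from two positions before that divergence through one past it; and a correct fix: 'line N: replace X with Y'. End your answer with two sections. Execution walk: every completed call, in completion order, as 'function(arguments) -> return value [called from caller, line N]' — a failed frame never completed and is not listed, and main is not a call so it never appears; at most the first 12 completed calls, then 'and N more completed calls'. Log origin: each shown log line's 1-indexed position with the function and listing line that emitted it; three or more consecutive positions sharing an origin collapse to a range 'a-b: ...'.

Answer: the defect is in main at line 43.
Key observation: Every logged value matches the working version; the printed result is what differs.
Call chain: main -> weigh_samples(21, 1) (called at line 42).
First divergence: none; the two logs match at every position.
Execution walk:
  locate_pivot([3, 7, 12, 7, 5, 7, 12], 7) -> 1  [called from pack_ledger, line 10]
  pack_ledger([3, 7, 12, 7, 5, 7, 12], 7) -> 21  [called from gauge_drift, line 26]
  audit_lot(21, 3) -> 21  [called from gauge_drift, line 28]
  gauge_drift([3, 7, 12, 7, 5, 7, 12], 7) -> 21  [called from main, line 40]
  weigh_samples(21, 1) -> 0  [called from main, line 42]
Log origins:
  1: from main, line 39
  2: from gauge_drift, line 25
  3: from pack_ledger, line 9
  4: from locate_pivot, line 2
  5: from locate_pivot, line 5
  6: from pack_ledger, line 11
  7: from audit_lot, line 16
  8: from main, line 41
  9: from weigh_samples, line 31
A correct fix: line 43: replace `quota` with `step`.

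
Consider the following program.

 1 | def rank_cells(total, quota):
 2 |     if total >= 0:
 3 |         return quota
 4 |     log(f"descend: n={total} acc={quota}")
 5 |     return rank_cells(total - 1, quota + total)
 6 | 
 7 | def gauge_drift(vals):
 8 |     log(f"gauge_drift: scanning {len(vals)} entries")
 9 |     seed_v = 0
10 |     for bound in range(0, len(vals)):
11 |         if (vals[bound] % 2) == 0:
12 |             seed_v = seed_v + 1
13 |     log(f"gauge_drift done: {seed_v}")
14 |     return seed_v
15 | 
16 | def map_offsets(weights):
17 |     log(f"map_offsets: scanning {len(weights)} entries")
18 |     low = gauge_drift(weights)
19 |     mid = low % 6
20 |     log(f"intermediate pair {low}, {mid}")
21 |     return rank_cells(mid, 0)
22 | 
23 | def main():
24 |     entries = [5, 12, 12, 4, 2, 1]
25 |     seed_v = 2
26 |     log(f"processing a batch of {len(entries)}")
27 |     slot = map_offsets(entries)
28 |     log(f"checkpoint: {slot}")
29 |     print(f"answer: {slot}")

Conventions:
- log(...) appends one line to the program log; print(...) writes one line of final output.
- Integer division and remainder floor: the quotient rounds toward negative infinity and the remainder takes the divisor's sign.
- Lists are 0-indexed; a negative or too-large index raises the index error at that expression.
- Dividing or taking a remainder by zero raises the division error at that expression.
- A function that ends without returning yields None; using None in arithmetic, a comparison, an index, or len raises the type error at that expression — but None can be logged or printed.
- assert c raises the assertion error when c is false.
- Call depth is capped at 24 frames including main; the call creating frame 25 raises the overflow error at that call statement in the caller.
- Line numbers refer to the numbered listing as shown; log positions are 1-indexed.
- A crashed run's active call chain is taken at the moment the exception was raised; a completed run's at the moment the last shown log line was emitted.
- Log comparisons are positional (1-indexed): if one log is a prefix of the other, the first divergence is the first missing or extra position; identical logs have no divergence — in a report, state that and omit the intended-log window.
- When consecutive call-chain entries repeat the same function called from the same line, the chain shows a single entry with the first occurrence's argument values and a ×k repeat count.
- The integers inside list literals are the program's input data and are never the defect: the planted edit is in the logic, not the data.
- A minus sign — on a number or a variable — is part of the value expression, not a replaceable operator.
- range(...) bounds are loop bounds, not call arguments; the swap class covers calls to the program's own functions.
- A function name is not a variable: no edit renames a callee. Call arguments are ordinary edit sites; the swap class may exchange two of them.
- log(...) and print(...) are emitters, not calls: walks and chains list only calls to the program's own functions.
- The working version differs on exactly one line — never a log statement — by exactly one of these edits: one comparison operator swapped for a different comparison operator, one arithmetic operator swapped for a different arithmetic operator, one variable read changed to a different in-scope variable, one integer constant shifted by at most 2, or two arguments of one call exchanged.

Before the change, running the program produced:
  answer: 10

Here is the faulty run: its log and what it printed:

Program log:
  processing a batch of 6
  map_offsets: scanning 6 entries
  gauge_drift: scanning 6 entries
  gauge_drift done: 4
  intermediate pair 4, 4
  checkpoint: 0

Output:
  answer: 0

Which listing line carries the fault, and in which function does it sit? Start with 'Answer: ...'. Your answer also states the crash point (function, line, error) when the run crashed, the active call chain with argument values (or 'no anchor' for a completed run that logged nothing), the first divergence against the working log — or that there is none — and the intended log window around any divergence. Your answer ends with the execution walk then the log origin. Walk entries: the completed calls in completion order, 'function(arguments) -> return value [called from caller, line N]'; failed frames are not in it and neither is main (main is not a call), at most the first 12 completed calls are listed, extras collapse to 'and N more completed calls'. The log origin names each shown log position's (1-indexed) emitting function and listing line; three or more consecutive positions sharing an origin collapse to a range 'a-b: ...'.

Answer: the defect is in rank_cells at line 2.
Key observation: Log line 6 is where behavior first shows: 'checkpoint: 0' appears instead of 'descend: n=4 acc=0'.
Call chain: main.
First divergence: position 6 — the shown line 'checkpoint: 0' should read 'descend: n=4 acc=0'.
Intended log window:
  4: gauge_drift done: 4
  5: intermediate pair 4, 4
  6: descend: n=4 acc=0
  7: descend: n=3 acc=4
Execution walk:
  gauge_drift([5, 12, 12, 4, 2, 1]) -> 4  [called from map_offsets, line 18]
  rank_cells(4, 0) -> 0  [called from map_offsets, line 21]
  map_offsets([5, 12, 12, 4, 2, 1]) -> 0  [called from main, line 27]
Log line origins:
  1: from main, line 26
  2: from map_offsets, line 17
  3: from gauge_drift, line 8
  4: from gauge_drift, line 13
  5: from map_offsets, line 20
  6: from main, line 28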